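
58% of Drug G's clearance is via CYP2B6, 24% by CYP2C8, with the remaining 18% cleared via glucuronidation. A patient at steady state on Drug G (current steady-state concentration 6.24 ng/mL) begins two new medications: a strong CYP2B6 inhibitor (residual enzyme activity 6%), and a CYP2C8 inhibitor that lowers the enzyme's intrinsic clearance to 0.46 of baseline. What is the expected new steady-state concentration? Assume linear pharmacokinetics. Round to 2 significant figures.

19 ng/mL

CYP2B6: 0.58 × 0.06 = 0.0348
CYP2C8: 0.24 × 0.46 = 0.1104
Other: 0.18 (unchanged)
CL_new/CL_old = 0.0348 + 0.1104 + 0.18 = 0.3252.
New steady-state concentration = 6.24 / 0.3252 = 19 ng/mL (concentration scales inversely with clearance).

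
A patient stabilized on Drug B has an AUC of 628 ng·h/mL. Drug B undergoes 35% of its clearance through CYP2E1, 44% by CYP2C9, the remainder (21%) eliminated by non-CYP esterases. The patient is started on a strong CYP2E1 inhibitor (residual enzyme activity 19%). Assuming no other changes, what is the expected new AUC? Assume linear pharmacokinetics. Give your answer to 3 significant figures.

876 ng·h/mL

The CYP2E1 pathway (35% of clearance) drops to 0.19× activity: 0.35 × 0.19 = 0.0665.
CYP2C9 (44%) and the residual 21% are unaffected.
CL_new/CL_old = 0.0665 + 0.44 + 0.21 = 0.7165.
New AUC = baseline ÷ relative clearance = 628 / 0.7165 = 876 ng·h/mL.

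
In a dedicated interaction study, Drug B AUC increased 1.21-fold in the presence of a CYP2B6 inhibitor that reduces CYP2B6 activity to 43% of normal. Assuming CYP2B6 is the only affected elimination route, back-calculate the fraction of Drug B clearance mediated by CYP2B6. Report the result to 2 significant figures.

0.30

CL'/CL = 1 / 1.21 = 0.8264
0.43·fm + (1 − fm) = 0.8264
fm = (0.8264 − 1) / (0.43 − 1) = 0.30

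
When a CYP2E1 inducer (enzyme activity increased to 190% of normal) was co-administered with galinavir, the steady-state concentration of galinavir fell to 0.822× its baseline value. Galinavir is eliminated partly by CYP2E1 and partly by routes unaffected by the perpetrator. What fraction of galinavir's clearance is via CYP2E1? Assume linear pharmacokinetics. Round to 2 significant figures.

Write x for the fraction cleared via CYP2E1. The observed steady-state concentration change means clearance rose to 1/0.822 = 1.217 of baseline.
Only the CYP2E1 route changed, so 1.217 = x·1.9 + (1 − x), giving x = 0.24.

0.24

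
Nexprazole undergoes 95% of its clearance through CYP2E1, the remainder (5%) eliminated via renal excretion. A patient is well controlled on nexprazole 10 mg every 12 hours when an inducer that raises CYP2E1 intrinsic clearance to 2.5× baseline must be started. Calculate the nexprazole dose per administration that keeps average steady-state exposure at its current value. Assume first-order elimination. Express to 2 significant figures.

The CYP2E1 pathway (95% of clearance) rises to 2.5× activity: 0.95 × 2.5 = 2.375.
Non-CYP routes (5%) are unchanged.
CL_new/CL_old = 2.375 + 0.05 = 2.425.
Css,avg = (dose rate)/CL, so holding Css fixed requires dose ∝ CL: 10 × 2.425 = 24 mg.

24 mg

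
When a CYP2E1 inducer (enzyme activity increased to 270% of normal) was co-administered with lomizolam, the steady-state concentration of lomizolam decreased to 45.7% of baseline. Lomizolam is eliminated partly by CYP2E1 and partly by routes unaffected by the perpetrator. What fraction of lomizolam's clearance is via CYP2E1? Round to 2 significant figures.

0.70

Call the CYP2E1 fraction fm. After the interaction, CL_new/CL_old = fm × 2.7 + (1 − fm).
Steady-state concentration ratio = 1 / (new CL fraction), so new CL fraction = 1 / 0.457 = 2.188.
fm × 2.7 + 1 − fm = 2.188  ⇒  fm × (2.7 − 1) = 1.188  ⇒  fm = 0.70.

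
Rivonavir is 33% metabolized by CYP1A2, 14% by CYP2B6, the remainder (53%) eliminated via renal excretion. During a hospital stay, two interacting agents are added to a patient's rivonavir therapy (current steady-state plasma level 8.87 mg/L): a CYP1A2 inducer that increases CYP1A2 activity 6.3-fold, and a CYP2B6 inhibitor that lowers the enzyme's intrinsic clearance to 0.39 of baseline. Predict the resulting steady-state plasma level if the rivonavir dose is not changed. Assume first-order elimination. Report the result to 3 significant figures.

3.33 mg/L

The CYP1A2 pathway (33% of clearance) is boosted to 6.3× activity: 0.33 × 6.3 = 2.079.
The CYP2B6 pathway (14% of clearance) drops to 0.39× activity: 0.14 × 0.39 = 0.0546.
The remaining 53% of clearance is unaffected.
Relative clearance = 2.079 + 0.0546 + 0.53 = 2.6636.
New steady-state plasma level = 8.87 / 2.6636 = 3.33 mg/L (concentration scales inversely with clearance).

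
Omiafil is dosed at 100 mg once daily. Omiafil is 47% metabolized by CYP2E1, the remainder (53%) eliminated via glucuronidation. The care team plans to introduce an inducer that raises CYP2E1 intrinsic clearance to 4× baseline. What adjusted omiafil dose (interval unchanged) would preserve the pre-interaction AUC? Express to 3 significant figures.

241 mg

The CYP2E1 pathway (47% of clearance) is boosted to 4× activity: 0.47 × 4 = 1.88.
The remaining 53% of clearance is unaffected.
New clearance relative to baseline: 1.88 + 0.53 = 2.41.
Css,avg = (dose rate)/CL, so holding Css fixed requires dose ∝ CL: 100 × 2.41 = 241 mg.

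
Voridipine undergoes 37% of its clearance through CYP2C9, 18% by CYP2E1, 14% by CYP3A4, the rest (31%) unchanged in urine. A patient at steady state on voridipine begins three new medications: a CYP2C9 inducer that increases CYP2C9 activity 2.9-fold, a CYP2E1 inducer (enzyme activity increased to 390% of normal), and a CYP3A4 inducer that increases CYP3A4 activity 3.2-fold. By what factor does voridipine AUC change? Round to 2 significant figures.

CYP2C9: 0.37 × 2.9 = 1.073
CYP2E1: 0.18 × 3.9 = 0.702
CYP3A4: 0.14 × 3.2 = 0.448
Other: 0.31 (unchanged)
New clearance relative to baseline: 1.073 + 0.702 + 0.448 + 0.31 = 2.533.
Because AUC varies inversely with clearance, the combined effect is 1 / 2.533 = 0.39.

0.39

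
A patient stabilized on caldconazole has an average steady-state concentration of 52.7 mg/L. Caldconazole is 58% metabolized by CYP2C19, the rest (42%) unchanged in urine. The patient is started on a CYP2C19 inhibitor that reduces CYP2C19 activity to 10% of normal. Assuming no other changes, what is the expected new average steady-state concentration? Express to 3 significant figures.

110 mg/L

The CYP2C19 pathway (58% of clearance) is reduced to 0.1× activity: 0.58 × 0.1 = 0.058.
The remaining 42% of clearance is unaffected.
Relative clearance = 0.058 + 0.42 = 0.478.
New average steady-state concentration = baseline ÷ relative clearance = 52.7 / 0.478 = 110 mg/L.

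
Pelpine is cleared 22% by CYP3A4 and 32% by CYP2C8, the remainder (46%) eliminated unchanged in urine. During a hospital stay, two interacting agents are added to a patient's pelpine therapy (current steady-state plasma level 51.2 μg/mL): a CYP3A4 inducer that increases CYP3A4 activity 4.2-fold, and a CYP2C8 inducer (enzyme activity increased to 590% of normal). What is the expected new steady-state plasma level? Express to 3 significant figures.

The CYP3A4 pathway (22% of clearance) increases to 4.2× activity: 0.22 × 4.2 = 0.924.
The CYP2C8 pathway (32% of clearance) is boosted to 5.9× activity: 0.32 × 5.9 = 1.888.
The remaining 46% of clearance is unaffected.
CL_new/CL_old = 0.924 + 1.888 + 0.46 = 3.272.
New steady-state plasma level = 51.2 / 3.272 = 15.6 μg/mL (concentration scales inversely with clearance).

15.6 μg/mL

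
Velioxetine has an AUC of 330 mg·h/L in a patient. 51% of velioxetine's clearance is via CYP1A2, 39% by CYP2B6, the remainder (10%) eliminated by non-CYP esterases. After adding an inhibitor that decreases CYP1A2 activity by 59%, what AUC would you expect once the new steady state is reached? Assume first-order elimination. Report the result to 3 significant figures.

CYP1A2: 0.51 × 0.41 = 0.2091
CYP2B6: 0.39 (unchanged)
Other: 0.1 (unchanged)
New clearance relative to baseline: 0.2091 + 0.39 + 0.1 = 0.6991.
With dosing unchanged, AUC scales as 1/CL: 330 / 0.6991 = 472 mg·h/L.

472 mg·h/L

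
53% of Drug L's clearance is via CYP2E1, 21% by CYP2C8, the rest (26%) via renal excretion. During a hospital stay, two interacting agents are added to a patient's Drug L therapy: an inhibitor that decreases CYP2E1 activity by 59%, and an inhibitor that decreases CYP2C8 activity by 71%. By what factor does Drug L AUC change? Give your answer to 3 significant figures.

1.86

The CYP2E1 pathway (53% of clearance) is reduced to 0.41× activity: 0.53 × 0.41 = 0.2173.
The CYP2C8 pathway (21% of clearance) drops to 0.29× activity: 0.21 × 0.29 = 0.0609.
The remaining 26% of clearance is unaffected.
New clearance relative to baseline: 0.2173 + 0.0609 + 0.26 = 0.5382.
AUC ∝ 1/CL: fold-change = 1 / 0.5382 = 1.86.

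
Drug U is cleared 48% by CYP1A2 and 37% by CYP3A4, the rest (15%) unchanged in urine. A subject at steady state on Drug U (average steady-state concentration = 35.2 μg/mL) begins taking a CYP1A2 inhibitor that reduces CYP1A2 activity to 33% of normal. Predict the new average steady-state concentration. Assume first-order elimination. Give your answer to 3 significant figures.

The CYP1A2 pathway (48% of clearance) falls to 0.33× activity: 0.48 × 0.33 = 0.1584.
CYP3A4 (37%) and the residual 15% are unaffected.
New clearance relative to baseline: 0.1584 + 0.37 + 0.15 = 0.6784.
New average steady-state concentration = baseline ÷ relative clearance = 35.2 / 0.6784 = 51.9 μg/mL.

51.9 μg/mL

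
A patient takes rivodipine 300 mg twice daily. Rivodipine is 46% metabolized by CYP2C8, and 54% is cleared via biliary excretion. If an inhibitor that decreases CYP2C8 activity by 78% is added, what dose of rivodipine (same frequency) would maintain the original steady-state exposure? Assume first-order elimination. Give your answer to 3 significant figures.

192 mg

The CYP2C8 pathway (46% of clearance) is reduced to 0.22× activity: 0.46 × 0.22 = 0.1012.
Non-CYP routes (54%) are unchanged.
Relative clearance = 0.1012 + 0.54 = 0.6412.
To maintain the same steady-state level, dose must scale with clearance: new dose = 300 × 0.6412 = 192 mg.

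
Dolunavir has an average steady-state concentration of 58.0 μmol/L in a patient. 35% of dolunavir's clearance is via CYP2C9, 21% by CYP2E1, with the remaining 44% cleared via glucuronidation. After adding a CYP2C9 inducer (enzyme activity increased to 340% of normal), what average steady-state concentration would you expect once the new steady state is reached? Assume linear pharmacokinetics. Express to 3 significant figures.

CYP2C9: 0.35 × 3.4 = 1.19
CYP2E1: 0.21 (unchanged)
Other: 0.44 (unchanged)
New clearance relative to baseline: 1.19 + 0.21 + 0.44 = 1.84.
New average steady-state concentration = baseline ÷ relative clearance = 58.0 / 1.84 = 31.5 μmol/L.

31.5 μmol/L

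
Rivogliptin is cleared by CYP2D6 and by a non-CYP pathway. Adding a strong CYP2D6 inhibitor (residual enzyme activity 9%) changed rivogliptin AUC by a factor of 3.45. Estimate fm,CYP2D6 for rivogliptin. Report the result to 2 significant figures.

0.78

CL'/CL = 1 / 3.45 = 0.2899
0.09·fm + (1 − fm) = 0.2899
fm = (0.2899 − 1) / (0.09 − 1) = 0.78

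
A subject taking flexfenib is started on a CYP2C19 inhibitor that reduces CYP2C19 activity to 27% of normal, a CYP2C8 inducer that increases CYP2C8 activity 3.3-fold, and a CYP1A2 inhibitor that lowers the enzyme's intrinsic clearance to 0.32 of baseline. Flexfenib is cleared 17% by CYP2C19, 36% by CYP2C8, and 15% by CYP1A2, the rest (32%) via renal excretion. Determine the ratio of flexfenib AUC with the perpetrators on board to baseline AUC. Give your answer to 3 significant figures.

The CYP2C19 pathway (17% of clearance) drops to 0.27× activity: 0.17 × 0.27 = 0.0459.
The CYP2C8 pathway (36% of clearance) rises to 3.3× activity: 0.36 × 3.3 = 1.188.
The CYP1A2 pathway (15% of clearance) drops to 0.32× activity: 0.15 × 0.32 = 0.048.
Non-CYP routes (32%) are unchanged.
CL_new/CL_old = 0.0459 + 1.188 + 0.048 + 0.32 = 1.6019.
Because AUC varies inversely with clearance, the combined effect is 1 / 1.6019 = 0.624.

0.624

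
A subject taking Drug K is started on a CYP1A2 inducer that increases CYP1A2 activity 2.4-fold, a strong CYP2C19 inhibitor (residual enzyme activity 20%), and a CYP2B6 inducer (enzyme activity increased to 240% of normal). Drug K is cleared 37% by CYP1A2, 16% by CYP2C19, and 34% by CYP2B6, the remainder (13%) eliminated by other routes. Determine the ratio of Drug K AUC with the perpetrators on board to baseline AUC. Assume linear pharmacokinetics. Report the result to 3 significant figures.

CYP1A2: 0.37 × 2.4 = 0.888
CYP2C19: 0.16 × 0.2 = 0.032
CYP2B6: 0.34 × 2.4 = 0.816
Other: 0.13 (unchanged)
Relative clearance = 0.888 + 0.032 + 0.816 + 0.13 = 1.866.
Net AUC ratio = 1 / 1.866 = 0.536.

0.536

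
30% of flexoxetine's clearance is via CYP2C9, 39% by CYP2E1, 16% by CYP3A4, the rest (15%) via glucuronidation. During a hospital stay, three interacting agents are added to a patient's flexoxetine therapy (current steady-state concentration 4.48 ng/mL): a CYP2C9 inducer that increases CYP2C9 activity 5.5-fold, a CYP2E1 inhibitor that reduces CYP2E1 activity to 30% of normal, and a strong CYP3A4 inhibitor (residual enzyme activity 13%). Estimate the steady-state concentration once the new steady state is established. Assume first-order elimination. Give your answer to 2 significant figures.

2.3 ng/mL

The CYP2C9 pathway (30% of clearance) rises to 5.5× activity: 0.3 × 5.5 = 1.65.
The CYP2E1 pathway (39% of clearance) drops to 0.3× activity: 0.39 × 0.3 = 0.117.
The CYP3A4 pathway (16% of clearance) falls to 0.13× activity: 0.16 × 0.13 = 0.0208.
Non-CYP routes (15%) are unchanged.
CL_new/CL_old = 1.65 + 0.117 + 0.0208 + 0.15 = 1.9378.
Dividing the baseline by the relative clearance: 4.48 / 1.9378 = 2.3 ng/mL.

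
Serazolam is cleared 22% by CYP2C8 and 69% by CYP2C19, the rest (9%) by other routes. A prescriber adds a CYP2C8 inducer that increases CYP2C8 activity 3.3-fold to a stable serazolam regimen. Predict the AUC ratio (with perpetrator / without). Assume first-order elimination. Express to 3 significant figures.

CYP2C8: 0.22 × 3.3 = 0.726
CYP2C19: 0.69 (unchanged)
Other: 0.09 (unchanged)
Relative clearance = 0.726 + 0.69 + 0.09 = 1.506.
AUC is inversely proportional to clearance, so the fold-change is 1 / 1.506 = 0.664.

0.664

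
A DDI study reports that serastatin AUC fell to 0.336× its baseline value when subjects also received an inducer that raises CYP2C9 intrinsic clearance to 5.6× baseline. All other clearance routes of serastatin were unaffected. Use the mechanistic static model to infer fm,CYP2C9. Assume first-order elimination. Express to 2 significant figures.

Write x for the fraction cleared via CYP2C9. The observed AUC change means clearance rose to 1/0.336 = 2.976 of baseline.
Only the CYP2C9 route changed, so 2.976 = x·5.6 + (1 − x), giving x = 0.43.

0.43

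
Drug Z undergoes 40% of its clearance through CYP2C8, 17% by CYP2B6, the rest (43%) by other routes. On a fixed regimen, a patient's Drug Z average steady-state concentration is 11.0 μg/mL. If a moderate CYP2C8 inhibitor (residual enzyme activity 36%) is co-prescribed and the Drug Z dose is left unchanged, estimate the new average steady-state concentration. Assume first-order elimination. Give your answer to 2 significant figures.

15 μg/mL

The CYP2C8 pathway (40% of clearance) falls to 0.36× activity: 0.4 × 0.36 = 0.144.
CYP2B6 (17%) and the residual 43% are unaffected.
CL_new/CL_old = 0.144 + 0.17 + 0.43 = 0.744.
New average steady-state concentration = baseline ÷ relative clearance = 11.0 / 0.744 = 15 μg/mL.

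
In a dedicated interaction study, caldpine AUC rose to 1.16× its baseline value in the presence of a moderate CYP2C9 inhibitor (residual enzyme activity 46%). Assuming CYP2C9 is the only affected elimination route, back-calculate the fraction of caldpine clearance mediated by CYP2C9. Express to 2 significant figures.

0.26

Let x = fm,CYP2C9. Because AUC ∝ 1/CL, relative clearance fell to 1/1.16 = 0.8621.
Only the CYP2C9 route changed, so 0.8621 = x·0.46 + (1 − x), giving x = 0.26.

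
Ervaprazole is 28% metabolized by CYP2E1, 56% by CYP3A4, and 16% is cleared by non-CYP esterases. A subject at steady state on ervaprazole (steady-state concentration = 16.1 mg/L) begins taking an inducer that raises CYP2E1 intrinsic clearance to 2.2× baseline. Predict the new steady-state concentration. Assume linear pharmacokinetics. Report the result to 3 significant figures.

12.1 mg/L

The CYP2E1 pathway (28% of clearance) is boosted to 2.2× activity: 0.28 × 2.2 = 0.616.
CYP3A4 (56%) and the residual 16% are unaffected.
New clearance relative to baseline: 0.616 + 0.56 + 0.16 = 1.336.
With dosing unchanged, steady-state concentration scales as 1/CL: 16.1 / 1.336 = 12.1 mg/L.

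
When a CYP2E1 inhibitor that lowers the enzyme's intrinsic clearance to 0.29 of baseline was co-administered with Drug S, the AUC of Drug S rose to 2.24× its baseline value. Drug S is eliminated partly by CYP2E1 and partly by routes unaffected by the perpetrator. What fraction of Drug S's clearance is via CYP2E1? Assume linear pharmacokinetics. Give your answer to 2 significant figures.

0.78

Write x for the fraction cleared via CYP2E1. The observed AUC change means clearance fell to 1/2.24 = 0.4464 of baseline.
Setting x·0.29 + (1 − x) = 0.4464 and solving: x = (0.4464 − 1)/(0.29 − 1) = 0.78.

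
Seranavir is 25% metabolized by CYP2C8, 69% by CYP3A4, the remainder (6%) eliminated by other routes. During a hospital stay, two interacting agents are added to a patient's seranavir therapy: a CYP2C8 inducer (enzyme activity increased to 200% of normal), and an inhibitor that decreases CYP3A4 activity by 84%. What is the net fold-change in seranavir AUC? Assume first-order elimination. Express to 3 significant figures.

The CYP2C8 pathway (25% of clearance) increases to 2× activity: 0.25 × 2 = 0.5.
The CYP3A4 pathway (69% of clearance) falls to 0.16× activity: 0.69 × 0.16 = 0.1104.
Non-CYP routes (6%) are unchanged.
CL_new/CL_old = 0.5 + 0.1104 + 0.06 = 0.6704.
Net AUC ratio = 1 / 0.6704 = 1.49.

1.49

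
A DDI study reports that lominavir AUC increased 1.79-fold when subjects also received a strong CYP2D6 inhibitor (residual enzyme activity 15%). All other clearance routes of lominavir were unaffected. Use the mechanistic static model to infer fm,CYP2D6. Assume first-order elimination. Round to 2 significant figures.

Write x for the fraction cleared via CYP2D6. The observed AUC change means clearance fell to 1/1.79 = 0.5587 of baseline.
Only the CYP2D6 route changed, so 0.5587 = x·0.15 + (1 − x), giving x = 0.52.

0.52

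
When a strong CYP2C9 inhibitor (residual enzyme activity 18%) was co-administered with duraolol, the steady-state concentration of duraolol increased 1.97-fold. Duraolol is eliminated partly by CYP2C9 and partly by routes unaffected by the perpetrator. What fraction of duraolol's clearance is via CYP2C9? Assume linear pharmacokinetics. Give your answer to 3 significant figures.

0.600

Let x = fm,CYP2C9. Because steady-state concentration ∝ 1/CL, relative clearance fell to 1/1.97 = 0.5076.
Only the CYP2C9 route changed, so 0.5076 = x·0.18 + (1 − x), giving x = 0.600.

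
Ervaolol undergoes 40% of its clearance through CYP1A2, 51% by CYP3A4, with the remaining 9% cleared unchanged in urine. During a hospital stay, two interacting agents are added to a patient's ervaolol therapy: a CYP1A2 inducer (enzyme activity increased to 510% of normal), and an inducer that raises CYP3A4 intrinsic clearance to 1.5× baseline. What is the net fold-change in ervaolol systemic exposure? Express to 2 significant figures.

The CYP1A2 pathway (40% of clearance) is boosted to 5.1× activity: 0.4 × 5.1 = 2.04.
The CYP3A4 pathway (51% of clearance) is boosted to 1.5× activity: 0.51 × 1.5 = 0.765.
Non-CYP routes (9%) are unchanged.
Relative clearance = 2.04 + 0.765 + 0.09 = 2.895.
Net systemic exposure ratio = 1 / 2.895 = 0.35.

0.35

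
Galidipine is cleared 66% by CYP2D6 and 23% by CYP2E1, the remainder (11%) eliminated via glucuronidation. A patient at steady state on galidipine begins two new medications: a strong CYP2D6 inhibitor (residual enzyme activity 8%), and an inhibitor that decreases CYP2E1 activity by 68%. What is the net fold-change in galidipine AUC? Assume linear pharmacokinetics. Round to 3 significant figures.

4.23

CYP2D6: 0.66 × 0.08 = 0.0528
CYP2E1: 0.23 × 0.32 = 0.0736
Other: 0.11 (unchanged)
Relative clearance = 0.0528 + 0.0736 + 0.11 = 0.2364.
AUC ∝ 1/CL: fold-change = 1 / 0.2364 = 4.23.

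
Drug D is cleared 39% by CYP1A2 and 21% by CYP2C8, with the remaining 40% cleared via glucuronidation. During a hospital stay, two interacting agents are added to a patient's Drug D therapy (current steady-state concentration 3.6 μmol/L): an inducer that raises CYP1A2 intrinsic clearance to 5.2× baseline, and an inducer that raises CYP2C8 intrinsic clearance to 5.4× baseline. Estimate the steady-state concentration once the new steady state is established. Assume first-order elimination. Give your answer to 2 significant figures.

The CYP1A2 pathway (39% of clearance) is boosted to 5.2× activity: 0.39 × 5.2 = 2.028.
The CYP2C8 pathway (21% of clearance) is boosted to 5.4× activity: 0.21 × 5.4 = 1.134.
The remaining 40% of clearance is unaffected.
New clearance relative to baseline: 2.028 + 1.134 + 0.4 = 3.562.
Dividing the baseline by the relative clearance: 3.6 / 3.562 = 1.0 μmol/L.

1.0 μmol/L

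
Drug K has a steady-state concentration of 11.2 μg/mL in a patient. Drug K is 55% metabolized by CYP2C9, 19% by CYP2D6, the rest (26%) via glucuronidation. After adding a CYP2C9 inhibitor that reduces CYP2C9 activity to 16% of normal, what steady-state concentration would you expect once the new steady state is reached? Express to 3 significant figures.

The CYP2C9 pathway (55% of clearance) drops to 0.16× activity: 0.55 × 0.16 = 0.088.
CYP2D6 (19%) and the residual 26% are unaffected.
New clearance relative to baseline: 0.088 + 0.19 + 0.26 = 0.538.
New steady-state concentration = baseline ÷ relative clearance = 11.2 / 0.538 = 20.8 μg/mL.

20.8 μg/mL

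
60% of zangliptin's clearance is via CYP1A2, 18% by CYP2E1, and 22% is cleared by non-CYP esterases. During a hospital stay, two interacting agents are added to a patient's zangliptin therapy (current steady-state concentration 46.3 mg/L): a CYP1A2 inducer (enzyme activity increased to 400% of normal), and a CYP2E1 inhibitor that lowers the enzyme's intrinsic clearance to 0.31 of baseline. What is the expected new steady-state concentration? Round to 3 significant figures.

CYP1A2: 0.6 × 4 = 2.4
CYP2E1: 0.18 × 0.31 = 0.0558
Other: 0.22 (unchanged)
New clearance relative to baseline: 2.4 + 0.0558 + 0.22 = 2.6758.
Steady-state concentration ∝ 1/CL: new value = 46.3 / 2.6758 = 17.3 mg/L.

17.3 mg/L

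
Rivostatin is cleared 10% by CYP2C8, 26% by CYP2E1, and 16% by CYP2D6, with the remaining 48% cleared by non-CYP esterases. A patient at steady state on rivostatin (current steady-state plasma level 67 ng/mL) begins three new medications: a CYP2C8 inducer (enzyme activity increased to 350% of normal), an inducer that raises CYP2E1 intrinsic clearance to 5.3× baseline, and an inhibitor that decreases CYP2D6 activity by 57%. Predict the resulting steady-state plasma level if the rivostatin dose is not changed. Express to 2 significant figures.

The CYP2C8 pathway (10% of clearance) increases to 3.5× activity: 0.1 × 3.5 = 0.35.
The CYP2E1 pathway (26% of clearance) is boosted to 5.3× activity: 0.26 × 5.3 = 1.378.
The CYP2D6 pathway (16% of clearance) falls to 0.43× activity: 0.16 × 0.43 = 0.0688.
Non-CYP routes (48%) are unchanged.
CL_new/CL_old = 0.35 + 1.378 + 0.0688 + 0.48 = 2.2768.
Dividing the baseline by the relative clearance: 67 / 2.2768 = 29 ng/mL.

29 ng/mL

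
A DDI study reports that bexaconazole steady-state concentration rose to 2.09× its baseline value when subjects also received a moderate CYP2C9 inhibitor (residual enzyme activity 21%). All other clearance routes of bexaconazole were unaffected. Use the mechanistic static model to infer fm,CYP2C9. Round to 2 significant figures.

0.66

Write x for the fraction cleared via CYP2C9. The observed steady-state concentration change means clearance fell to 1/2.09 = 0.4785 of baseline.
Setting x·0.21 + (1 − x) = 0.4785 and solving: x = (0.4785 − 1)/(0.21 − 1) = 0.66.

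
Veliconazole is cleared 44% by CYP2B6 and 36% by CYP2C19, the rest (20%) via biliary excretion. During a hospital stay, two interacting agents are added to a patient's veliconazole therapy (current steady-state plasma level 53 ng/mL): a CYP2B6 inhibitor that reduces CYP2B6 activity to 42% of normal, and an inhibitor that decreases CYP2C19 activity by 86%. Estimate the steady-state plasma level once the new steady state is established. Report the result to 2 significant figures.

CYP2B6: 0.44 × 0.42 = 0.1848
CYP2C19: 0.36 × 0.14 = 0.0504
Other: 0.2 (unchanged)
CL_new/CL_old = 0.1848 + 0.0504 + 0.2 = 0.4352.
Dividing the baseline by the relative clearance: 53 / 0.4352 = 1.2 × 10² ng/mL.

1.2 × 10² ng/mL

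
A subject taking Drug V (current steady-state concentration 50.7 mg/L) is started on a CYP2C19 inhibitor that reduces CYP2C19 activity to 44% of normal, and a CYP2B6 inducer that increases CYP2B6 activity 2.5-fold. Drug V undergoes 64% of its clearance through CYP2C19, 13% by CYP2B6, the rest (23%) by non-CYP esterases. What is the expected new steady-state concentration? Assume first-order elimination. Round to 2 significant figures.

61 mg/L

The CYP2C19 pathway (64% of clearance) drops to 0.44× activity: 0.64 × 0.44 = 0.2816.
The CYP2B6 pathway (13% of clearance) increases to 2.5× activity: 0.13 × 2.5 = 0.325.
The remaining 23% of clearance is unaffected.
CL_new/CL_old = 0.2816 + 0.325 + 0.23 = 0.8366.
New steady-state concentration = 50.7 / 0.8366 = 61 mg/L (concentration scales inversely with clearance).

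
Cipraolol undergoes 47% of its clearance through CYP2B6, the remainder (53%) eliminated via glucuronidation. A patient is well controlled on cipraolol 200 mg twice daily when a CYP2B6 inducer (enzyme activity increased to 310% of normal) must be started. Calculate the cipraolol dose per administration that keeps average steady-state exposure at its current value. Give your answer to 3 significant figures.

397 mg

The CYP2B6 pathway (47% of clearance) rises to 3.1× activity: 0.47 × 3.1 = 1.457.
The remaining 53% of clearance is unaffected.
CL_new/CL_old = 1.457 + 0.53 = 1.987.
Exposure is unchanged when dose changes in proportion to clearance. New dose = 200 mg × 1.987 = 397 mg.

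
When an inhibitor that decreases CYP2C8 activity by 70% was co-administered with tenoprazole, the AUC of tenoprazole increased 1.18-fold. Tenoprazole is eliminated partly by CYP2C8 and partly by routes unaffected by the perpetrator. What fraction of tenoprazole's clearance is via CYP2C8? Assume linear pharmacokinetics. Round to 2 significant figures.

0.22

Let fm be the CYP2C8 fraction. New clearance relative to baseline = fm × 0.3 + (1 − fm).
AUC ratio = 1 / (new CL fraction), so new CL fraction = 1 / 1.18 = 0.8475.
fm × 0.3 + 1 − fm = 0.8475  ⇒  fm × (0.3 − 1) = −0.1525  ⇒  fm = 0.22.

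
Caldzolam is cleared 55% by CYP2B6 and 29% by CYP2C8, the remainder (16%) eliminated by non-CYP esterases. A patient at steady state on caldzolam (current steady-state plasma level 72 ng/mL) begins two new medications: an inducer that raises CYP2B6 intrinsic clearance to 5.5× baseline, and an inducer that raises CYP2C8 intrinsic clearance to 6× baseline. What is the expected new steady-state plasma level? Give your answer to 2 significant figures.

15 ng/mL

CYP2B6: 0.55 × 5.5 = 3.025
CYP2C8: 0.29 × 6 = 1.74
Other: 0.16 (unchanged)
CL_new/CL_old = 3.025 + 1.74 + 0.16 = 4.925.
Steady-state plasma level ∝ 1/CL: new value = 72 / 4.925 = 15 ng/mL.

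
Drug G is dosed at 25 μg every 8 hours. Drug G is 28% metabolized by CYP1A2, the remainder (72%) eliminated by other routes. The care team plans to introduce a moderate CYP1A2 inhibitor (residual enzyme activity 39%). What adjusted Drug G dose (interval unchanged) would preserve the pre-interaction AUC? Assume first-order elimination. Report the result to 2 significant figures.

21 μg

The CYP1A2 pathway (28% of clearance) drops to 0.39× activity: 0.28 × 0.39 = 0.1092.
The remaining 72% of clearance is unaffected.
New clearance relative to baseline: 0.1092 + 0.72 = 0.8292.
To maintain the same steady-state level, dose must scale with clearance: new dose = 25 × 0.8292 = 21 μg.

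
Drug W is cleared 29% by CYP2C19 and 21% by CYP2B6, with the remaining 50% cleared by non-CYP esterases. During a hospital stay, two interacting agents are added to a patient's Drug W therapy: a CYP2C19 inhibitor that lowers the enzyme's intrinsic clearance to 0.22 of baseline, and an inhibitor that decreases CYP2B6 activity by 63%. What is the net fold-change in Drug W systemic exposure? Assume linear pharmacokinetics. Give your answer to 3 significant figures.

The CYP2C19 pathway (29% of clearance) drops to 0.22× activity: 0.29 × 0.22 = 0.0638.
The CYP2B6 pathway (21% of clearance) drops to 0.37× activity: 0.21 × 0.37 = 0.0777.
The remaining 50% of clearance is unaffected.
Relative clearance = 0.0638 + 0.0777 + 0.5 = 0.6415.
Systemic exposure ∝ 1/CL: fold-change = 1 / 0.6415 = 1.56.

1.56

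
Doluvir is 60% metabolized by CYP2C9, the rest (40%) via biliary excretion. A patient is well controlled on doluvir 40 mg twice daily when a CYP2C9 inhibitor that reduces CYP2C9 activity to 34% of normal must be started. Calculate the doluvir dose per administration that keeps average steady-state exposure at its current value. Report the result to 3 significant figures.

24.2 mg

CYP2C9: 0.6 × 0.34 = 0.204
Other: 0.4 (unchanged)
New clearance relative to baseline: 0.204 + 0.4 = 0.604.
To maintain the same steady-state level, dose must scale with clearance: new dose = 40 × 0.604 = 24.2 mg.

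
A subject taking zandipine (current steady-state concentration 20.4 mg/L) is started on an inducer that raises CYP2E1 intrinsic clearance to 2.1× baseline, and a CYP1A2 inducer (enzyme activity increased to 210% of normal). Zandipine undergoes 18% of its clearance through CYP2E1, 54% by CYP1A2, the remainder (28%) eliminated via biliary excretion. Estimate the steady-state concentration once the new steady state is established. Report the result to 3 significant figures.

11.4 mg/L

CYP2E1: 0.18 × 2.1 = 0.378
CYP1A2: 0.54 × 2.1 = 1.134
Other: 0.28 (unchanged)
Relative clearance = 0.378 + 1.134 + 0.28 = 1.792.
Steady-state concentration ∝ 1/CL: new value = 20.4 / 1.792 = 11.4 mg/L.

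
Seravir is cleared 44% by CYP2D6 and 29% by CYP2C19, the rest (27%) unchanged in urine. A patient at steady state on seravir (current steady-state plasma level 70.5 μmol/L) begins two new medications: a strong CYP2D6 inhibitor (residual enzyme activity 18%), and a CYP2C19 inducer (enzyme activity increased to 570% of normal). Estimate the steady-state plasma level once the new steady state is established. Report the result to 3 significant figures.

35.2 μmol/L

CYP2D6: 0.44 × 0.18 = 0.0792
CYP2C19: 0.29 × 5.7 = 1.653
Other: 0.27 (unchanged)
CL_new/CL_old = 0.0792 + 1.653 + 0.27 = 2.0022.
New steady-state plasma level = 70.5 / 2.0022 = 35.2 μmol/L (concentration scales inversely with clearance).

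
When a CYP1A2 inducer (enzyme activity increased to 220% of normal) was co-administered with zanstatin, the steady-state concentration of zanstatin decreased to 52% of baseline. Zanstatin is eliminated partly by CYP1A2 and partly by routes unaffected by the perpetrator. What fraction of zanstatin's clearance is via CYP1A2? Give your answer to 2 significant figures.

Write x for the fraction cleared via CYP1A2. The observed steady-state concentration change means clearance rose to 1/0.520 = 1.923 of baseline.
Only the CYP1A2 route changed, so 1.923 = x·2.2 + (1 − x), giving x = 0.77.

0.77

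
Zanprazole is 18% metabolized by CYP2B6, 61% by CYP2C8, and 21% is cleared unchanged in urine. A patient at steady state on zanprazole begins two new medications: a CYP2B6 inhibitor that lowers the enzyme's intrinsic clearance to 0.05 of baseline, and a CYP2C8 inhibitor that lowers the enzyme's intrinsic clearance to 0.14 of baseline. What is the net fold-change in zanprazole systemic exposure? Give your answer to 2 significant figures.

CYP2B6: 0.18 × 0.05 = 0.009
CYP2C8: 0.61 × 0.14 = 0.0854
Other: 0.21 (unchanged)
New clearance relative to baseline: 0.009 + 0.0854 + 0.21 = 0.3044.
Systemic exposure ∝ 1/CL: fold-change = 1 / 0.3044 = 3.3.

3.3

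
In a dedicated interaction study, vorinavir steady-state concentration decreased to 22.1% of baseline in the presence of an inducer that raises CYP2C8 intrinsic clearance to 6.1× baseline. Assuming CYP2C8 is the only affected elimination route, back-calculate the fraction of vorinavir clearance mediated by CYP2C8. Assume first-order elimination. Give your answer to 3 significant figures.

0.691

Write x for the fraction cleared via CYP2C8. The observed steady-state concentration change means clearance rose to 1/0.221 = 4.525 of baseline.
Setting x·6.1 + (1 − x) = 4.525 and solving: x = (4.525 − 1)/(6.1 − 1) = 0.691.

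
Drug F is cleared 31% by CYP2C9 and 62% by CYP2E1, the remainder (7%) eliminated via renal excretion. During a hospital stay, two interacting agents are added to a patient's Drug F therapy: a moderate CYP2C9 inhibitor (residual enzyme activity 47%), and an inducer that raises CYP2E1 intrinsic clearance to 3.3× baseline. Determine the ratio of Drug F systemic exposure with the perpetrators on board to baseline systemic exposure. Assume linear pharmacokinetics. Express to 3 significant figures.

CYP2C9: 0.31 × 0.47 = 0.1457
CYP2E1: 0.62 × 3.3 = 2.046
Other: 0.07 (unchanged)
New clearance relative to baseline: 0.1457 + 2.046 + 0.07 = 2.2617.
Systemic exposure ∝ 1/CL: fold-change = 1 / 2.2617 = 0.442.

0.442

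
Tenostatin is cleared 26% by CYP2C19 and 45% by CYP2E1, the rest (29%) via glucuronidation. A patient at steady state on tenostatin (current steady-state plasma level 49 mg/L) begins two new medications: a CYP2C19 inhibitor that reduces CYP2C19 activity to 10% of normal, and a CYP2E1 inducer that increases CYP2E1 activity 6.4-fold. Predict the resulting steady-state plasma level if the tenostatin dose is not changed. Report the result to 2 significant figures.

The CYP2C19 pathway (26% of clearance) falls to 0.1× activity: 0.26 × 0.1 = 0.026.
The CYP2E1 pathway (45% of clearance) increases to 6.4× activity: 0.45 × 6.4 = 2.88.
The remaining 29% of clearance is unaffected.
Relative clearance = 0.026 + 2.88 + 0.29 = 3.196.
New steady-state plasma level = 49 / 3.196 = 15 mg/L (concentration scales inversely with clearance).

15 mg/L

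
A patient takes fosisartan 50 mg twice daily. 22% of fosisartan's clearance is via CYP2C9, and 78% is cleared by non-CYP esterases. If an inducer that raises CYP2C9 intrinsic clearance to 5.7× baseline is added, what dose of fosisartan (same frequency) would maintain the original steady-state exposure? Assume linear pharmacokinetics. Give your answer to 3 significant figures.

The CYP2C9 pathway (22% of clearance) is boosted to 5.7× activity: 0.22 × 5.7 = 1.254.
Non-CYP routes (78%) are unchanged.
Relative clearance = 1.254 + 0.78 = 2.034.
Css,avg = (dose rate)/CL, so holding Css fixed requires dose ∝ CL: 50 × 2.034 = 102 mg.

102 mg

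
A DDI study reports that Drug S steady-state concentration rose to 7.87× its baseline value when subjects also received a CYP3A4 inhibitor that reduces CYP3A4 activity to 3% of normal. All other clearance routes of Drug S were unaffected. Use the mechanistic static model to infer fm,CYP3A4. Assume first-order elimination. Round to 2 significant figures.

0.90

Let fm be the CYP3A4 fraction. New clearance relative to baseline = fm × 0.03 + (1 − fm).
Steady-state concentration ratio = 1 / (new CL fraction), so new CL fraction = 1 / 7.87 = 0.1271.
fm × 0.03 + 1 − fm = 0.1271  ⇒  fm × (0.03 − 1) = −0.8729  ⇒  fm = 0.90.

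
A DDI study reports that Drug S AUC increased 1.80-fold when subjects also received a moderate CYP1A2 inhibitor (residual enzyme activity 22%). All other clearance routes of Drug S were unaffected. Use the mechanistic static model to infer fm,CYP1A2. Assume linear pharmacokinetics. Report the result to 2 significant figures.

0.57

Write x for the fraction cleared via CYP1A2. The observed AUC change means clearance fell to 1/1.80 = 0.5556 of baseline.
Only the CYP1A2 route changed, so 0.5556 = x·0.22 + (1 − x), giving x = 0.57.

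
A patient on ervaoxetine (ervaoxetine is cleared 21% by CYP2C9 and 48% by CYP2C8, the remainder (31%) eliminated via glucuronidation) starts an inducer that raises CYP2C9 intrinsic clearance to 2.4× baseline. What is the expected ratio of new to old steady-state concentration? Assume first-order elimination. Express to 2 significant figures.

0.77

CYP2C9: 0.21 × 2.4 = 0.504
CYP2C8: 0.48 (unchanged)
Other: 0.31 (unchanged)
Relative clearance = 0.504 + 0.48 + 0.31 = 1.294.
Steady-state concentration ratio = CL_old/CL_new = 1 / 1.294 = 0.77.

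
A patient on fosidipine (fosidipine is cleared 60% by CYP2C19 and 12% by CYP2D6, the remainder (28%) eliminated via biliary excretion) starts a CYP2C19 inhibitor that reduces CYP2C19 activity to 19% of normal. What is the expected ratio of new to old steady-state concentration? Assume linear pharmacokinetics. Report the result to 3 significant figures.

CYP2C19: 0.6 × 0.19 = 0.114
CYP2D6: 0.12 (unchanged)
Other: 0.28 (unchanged)
New clearance relative to baseline: 0.114 + 0.12 + 0.28 = 0.514.
Steady-state concentration is inversely proportional to clearance, so the fold-change is 1 / 0.514 = 1.95.

1.95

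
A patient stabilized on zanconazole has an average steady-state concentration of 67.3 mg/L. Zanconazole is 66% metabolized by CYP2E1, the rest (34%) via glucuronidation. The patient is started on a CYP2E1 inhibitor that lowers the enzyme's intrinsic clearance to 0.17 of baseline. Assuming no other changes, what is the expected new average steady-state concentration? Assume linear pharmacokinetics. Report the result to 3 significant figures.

The CYP2E1 pathway (66% of clearance) is reduced to 0.17× activity: 0.66 × 0.17 = 0.1122.
Non-CYP routes (34%) are unchanged.
New clearance relative to baseline: 0.1122 + 0.34 = 0.4522.
With dosing unchanged, average steady-state concentration scales as 1/CL: 67.3 / 0.4522 = 149 mg/L.

149 mg/L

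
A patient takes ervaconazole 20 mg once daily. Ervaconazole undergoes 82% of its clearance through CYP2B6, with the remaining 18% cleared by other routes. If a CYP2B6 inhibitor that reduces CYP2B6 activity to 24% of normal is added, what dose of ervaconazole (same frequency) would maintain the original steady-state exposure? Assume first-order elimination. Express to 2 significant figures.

CYP2B6: 0.82 × 0.24 = 0.1968
Other: 0.18 (unchanged)
CL_new/CL_old = 0.1968 + 0.18 = 0.3768.
To maintain the same steady-state level, dose must scale with clearance: new dose = 20 × 0.3768 = 7.5 mg.

7.5 mg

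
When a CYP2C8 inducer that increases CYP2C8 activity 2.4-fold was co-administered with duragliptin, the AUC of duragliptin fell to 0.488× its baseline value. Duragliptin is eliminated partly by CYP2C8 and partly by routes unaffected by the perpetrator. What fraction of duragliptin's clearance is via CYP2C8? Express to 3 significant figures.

CL'/CL = 1 / 0.488 = 2.049
2.4·fm + (1 − fm) = 2.049
fm = (2.049 − 1) / (2.4 − 1) = 0.749

0.749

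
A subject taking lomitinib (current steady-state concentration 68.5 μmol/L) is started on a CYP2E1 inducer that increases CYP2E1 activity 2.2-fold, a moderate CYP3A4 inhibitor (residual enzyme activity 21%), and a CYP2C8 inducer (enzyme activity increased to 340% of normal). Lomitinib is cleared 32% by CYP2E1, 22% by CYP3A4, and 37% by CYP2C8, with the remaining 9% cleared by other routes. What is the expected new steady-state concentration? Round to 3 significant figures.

32.6 μmol/L

The CYP2E1 pathway (32% of clearance) is boosted to 2.2× activity: 0.32 × 2.2 = 0.704.
The CYP3A4 pathway (22% of clearance) is reduced to 0.21× activity: 0.22 × 0.21 = 0.0462.
The CYP2C8 pathway (37% of clearance) is boosted to 3.4× activity: 0.37 × 3.4 = 1.258.
Non-CYP routes (9%) are unchanged.
CL_new/CL_old = 0.704 + 0.0462 + 1.258 + 0.09 = 2.0982.
New steady-state concentration = 68.5 / 2.0982 = 32.6 μmol/L (concentration scales inversely with clearance).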